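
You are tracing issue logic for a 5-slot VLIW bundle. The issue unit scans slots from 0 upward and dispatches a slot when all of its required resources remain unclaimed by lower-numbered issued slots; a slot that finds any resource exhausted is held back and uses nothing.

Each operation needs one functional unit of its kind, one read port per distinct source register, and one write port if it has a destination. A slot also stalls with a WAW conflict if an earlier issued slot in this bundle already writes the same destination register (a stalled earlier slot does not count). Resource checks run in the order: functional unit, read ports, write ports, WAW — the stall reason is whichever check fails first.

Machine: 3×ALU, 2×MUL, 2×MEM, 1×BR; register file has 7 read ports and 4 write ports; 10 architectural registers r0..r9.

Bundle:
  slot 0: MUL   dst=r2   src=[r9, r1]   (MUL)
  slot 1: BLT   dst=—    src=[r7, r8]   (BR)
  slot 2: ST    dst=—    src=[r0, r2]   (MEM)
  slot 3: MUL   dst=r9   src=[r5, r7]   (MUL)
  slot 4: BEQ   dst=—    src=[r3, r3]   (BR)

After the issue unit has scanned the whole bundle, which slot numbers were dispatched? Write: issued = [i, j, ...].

issued = [0, 1, 2]

[0] MUL needs rd=2 wr=1: ok; after: ALU=3 MUL=1 MEM=2 BR=1, R=5, W=3
[1] BR needs rd=2 wr=0: ok; after: ALU=3 MUL=1 MEM=2 BR=0, R=3, W=3
[2] MEM needs rd=2 wr=0: ok; after: ALU=3 MUL=1 MEM=1 BR=0, R=1, W=3
[3] MUL needs rd=2 wr=1: RD_PORT; after: ALU=3 MUL=1 MEM=1 BR=0, R=1, W=3
[4] BR needs rd=1 wr=0: FU; after: ALU=3 MUL=1 MEM=1 BR=0, R=1, W=3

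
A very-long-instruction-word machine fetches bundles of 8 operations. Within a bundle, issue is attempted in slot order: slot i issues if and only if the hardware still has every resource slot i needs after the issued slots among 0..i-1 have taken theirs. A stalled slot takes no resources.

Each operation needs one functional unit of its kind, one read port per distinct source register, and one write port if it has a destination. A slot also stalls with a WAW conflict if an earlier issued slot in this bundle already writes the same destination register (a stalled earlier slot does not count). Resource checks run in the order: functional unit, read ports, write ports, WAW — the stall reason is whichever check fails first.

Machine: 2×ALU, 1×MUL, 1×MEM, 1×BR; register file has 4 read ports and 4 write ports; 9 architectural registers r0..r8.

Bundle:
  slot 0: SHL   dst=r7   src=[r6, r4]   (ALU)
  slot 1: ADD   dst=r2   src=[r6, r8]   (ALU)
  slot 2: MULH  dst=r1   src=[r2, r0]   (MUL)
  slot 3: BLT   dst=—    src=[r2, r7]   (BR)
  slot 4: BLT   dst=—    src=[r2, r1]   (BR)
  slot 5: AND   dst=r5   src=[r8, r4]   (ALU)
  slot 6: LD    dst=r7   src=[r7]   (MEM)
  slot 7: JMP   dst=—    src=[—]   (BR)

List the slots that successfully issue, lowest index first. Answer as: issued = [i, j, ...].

[0] ALU needs rd=2 wr=1: ok; after: ALU=1 MUL=1 MEM=1 BR=1, R=2, W=3
[1] ALU needs rd=2 wr=1: ok; after: ALU=0 MUL=1 MEM=1 BR=1, R=0, W=2
[2] MUL needs rd=2 wr=1: RD_PORT; after: ALU=0 MUL=1 MEM=1 BR=1, R=0, W=2
[3] BR needs rd=2 wr=0: RD_PORT; after: ALU=0 MUL=1 MEM=1 BR=1, R=0, W=2
[4] BR needs rd=2 wr=0: RD_PORT; after: ALU=0 MUL=1 MEM=1 BR=1, R=0, W=2
[5] ALU needs rd=2 wr=1: FU; after: ALU=0 MUL=1 MEM=1 BR=1, R=0, W=2
[6] MEM needs rd=1 wr=1: RD_PORT; after: ALU=0 MUL=1 MEM=1 BR=1, R=0, W=2
[7] BR needs rd=0 wr=0: ok; after: ALU=0 MUL=1 MEM=1 BR=0, R=0, W=2

issued = [0, 1, 7]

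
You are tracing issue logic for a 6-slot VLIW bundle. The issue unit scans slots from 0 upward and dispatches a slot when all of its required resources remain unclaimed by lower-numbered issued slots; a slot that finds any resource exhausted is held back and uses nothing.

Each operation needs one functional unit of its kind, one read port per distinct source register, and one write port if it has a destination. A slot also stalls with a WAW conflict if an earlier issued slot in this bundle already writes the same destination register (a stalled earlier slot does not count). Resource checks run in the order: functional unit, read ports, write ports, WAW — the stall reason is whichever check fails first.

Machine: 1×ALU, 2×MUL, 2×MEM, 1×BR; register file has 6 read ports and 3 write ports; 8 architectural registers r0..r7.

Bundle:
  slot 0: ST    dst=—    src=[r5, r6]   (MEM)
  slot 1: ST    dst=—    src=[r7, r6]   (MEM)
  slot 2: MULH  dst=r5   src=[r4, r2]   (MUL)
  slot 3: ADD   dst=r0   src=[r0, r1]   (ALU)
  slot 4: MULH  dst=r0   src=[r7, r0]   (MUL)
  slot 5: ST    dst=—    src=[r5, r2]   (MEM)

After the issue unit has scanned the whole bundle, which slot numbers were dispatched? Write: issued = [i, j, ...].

issued = [0, 1, 2]

#0 MEM src=r5,r6 dispatched  <A:1 Mu:2 Ld:1 B:1 rd:4 wr:3>
#1 MEM src=r7,r6 dispatched  <A:1 Mu:2 Ld:0 B:1 rd:2 wr:3>
#2 MUL src=r4,r2 dispatched  <A:1 Mu:1 Ld:0 B:1 rd:0 wr:2>
#3 ALU src=r0,r1 held:RD_PORT  <A:1 Mu:1 Ld:0 B:1 rd:0 wr:2>
#4 MUL src=r7,r0 held:RD_PORT  <A:1 Mu:1 Ld:0 B:1 rd:0 wr:2>
#5 MEM src=r5,r2 held:FU  <A:1 Mu:1 Ld:0 B:1 rd:0 wr:2>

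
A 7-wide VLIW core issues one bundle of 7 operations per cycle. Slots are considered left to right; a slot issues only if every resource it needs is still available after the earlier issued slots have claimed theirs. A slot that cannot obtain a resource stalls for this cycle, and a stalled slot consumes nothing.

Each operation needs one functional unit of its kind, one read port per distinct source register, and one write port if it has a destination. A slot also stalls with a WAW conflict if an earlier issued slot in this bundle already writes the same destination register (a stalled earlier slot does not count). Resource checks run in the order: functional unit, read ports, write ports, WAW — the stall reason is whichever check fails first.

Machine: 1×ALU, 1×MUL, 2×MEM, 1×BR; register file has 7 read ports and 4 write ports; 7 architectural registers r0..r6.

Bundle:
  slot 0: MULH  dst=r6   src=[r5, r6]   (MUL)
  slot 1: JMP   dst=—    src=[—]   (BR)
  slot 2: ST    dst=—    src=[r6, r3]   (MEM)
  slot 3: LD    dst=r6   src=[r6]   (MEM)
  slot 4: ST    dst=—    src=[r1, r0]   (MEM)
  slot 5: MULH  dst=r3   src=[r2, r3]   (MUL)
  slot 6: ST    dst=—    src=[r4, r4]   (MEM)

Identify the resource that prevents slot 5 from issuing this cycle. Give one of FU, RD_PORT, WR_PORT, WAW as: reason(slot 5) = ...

reason(slot 5) = FU

  0. MUL→r6 ⇒ go  {1A/0Mu/2Ld/1B | 5r 3w}
  1. BR ⇒ go  {1A/0Mu/2Ld/0B | 5r 3w}
  2. MEM ⇒ go  {1A/0Mu/1Ld/0B | 3r 3w}
  3. MEM→r6 ⇒ no(WAW)  {1A/0Mu/1Ld/0B | 3r 3w}
  4. MEM ⇒ go  {1A/0Mu/0Ld/0B | 1r 3w}
  5. MUL→r3 ⇒ no(FU)  {1A/0Mu/0Ld/0B | 1r 3w}
  6. MEM ⇒ no(FU)  {1A/0Mu/0Ld/0B | 1r 3w}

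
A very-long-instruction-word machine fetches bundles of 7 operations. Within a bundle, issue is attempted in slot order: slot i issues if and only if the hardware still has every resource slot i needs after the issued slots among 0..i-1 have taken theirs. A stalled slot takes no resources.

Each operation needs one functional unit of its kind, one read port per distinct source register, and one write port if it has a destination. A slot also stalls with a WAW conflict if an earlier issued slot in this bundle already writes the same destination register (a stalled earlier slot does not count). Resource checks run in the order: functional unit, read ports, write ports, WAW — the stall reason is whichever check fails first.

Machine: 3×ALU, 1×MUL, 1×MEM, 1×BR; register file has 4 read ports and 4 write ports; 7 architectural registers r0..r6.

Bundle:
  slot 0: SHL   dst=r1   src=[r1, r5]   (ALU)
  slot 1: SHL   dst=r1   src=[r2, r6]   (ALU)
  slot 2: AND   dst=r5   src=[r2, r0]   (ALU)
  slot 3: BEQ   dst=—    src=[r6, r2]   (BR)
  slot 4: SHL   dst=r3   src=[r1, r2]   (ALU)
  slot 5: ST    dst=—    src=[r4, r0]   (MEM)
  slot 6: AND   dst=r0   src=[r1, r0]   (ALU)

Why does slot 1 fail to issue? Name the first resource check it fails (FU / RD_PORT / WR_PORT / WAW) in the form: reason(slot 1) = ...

(0) want 1×ALU +2rd +1wr — yes → AL2|MU1|ME1|BR1|rd2|wr3
(1) want 1×ALU +2rd +1wr — WAW → AL2|MU1|ME1|BR1|rd2|wr3
(2) want 1×ALU +2rd +1wr — yes → AL1|MU1|ME1|BR1|rd0|wr2
(3) want 1×BR +2rd +0wr — RD_PORT → AL1|MU1|ME1|BR1|rd0|wr2
(4) want 1×ALU +2rd +1wr — RD_PORT → AL1|MU1|ME1|BR1|rd0|wr2
(5) want 1×MEM +2rd +0wr — RD_PORT → AL1|MU1|ME1|BR1|rd0|wr2
(6) want 1×ALU +2rd +1wr — RD_PORT → AL1|MU1|ME1|BR1|rd0|wr2

reason(slot 1) = WAW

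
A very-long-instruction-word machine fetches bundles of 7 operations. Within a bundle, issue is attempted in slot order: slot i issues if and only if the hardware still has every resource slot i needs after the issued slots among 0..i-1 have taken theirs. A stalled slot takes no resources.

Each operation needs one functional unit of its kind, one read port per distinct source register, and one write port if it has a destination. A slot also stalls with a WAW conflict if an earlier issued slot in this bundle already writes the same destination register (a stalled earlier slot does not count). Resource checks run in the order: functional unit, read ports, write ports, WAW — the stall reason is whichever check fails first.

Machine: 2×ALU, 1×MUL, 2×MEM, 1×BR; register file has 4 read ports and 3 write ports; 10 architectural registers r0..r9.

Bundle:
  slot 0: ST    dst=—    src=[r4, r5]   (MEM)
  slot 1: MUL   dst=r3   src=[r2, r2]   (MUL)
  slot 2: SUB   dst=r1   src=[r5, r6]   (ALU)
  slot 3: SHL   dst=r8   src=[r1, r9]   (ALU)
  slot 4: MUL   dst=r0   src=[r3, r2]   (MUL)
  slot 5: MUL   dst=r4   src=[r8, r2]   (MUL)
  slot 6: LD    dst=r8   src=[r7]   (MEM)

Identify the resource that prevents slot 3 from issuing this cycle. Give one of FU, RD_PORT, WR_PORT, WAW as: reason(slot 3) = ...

reason(slot 3) = RD_PORT

  0. MEM ⇒ go  {2A/1Mu/1Ld/1B | 2r 3w}
  1. MUL→r3 ⇒ go  {2A/0Mu/1Ld/1B | 1r 2w}
  2. ALU→r1 ⇒ no(RD_PORT)  {2A/0Mu/1Ld/1B | 1r 2w}
  3. ALU→r8 ⇒ no(RD_PORT)  {2A/0Mu/1Ld/1B | 1r 2w}
  4. MUL→r0 ⇒ no(FU)  {2A/0Mu/1Ld/1B | 1r 2w}
  5. MUL→r4 ⇒ no(FU)  {2A/0Mu/1Ld/1B | 1r 2w}
  6. MEM→r8 ⇒ go  {2A/0Mu/0Ld/1B | 0r 1w}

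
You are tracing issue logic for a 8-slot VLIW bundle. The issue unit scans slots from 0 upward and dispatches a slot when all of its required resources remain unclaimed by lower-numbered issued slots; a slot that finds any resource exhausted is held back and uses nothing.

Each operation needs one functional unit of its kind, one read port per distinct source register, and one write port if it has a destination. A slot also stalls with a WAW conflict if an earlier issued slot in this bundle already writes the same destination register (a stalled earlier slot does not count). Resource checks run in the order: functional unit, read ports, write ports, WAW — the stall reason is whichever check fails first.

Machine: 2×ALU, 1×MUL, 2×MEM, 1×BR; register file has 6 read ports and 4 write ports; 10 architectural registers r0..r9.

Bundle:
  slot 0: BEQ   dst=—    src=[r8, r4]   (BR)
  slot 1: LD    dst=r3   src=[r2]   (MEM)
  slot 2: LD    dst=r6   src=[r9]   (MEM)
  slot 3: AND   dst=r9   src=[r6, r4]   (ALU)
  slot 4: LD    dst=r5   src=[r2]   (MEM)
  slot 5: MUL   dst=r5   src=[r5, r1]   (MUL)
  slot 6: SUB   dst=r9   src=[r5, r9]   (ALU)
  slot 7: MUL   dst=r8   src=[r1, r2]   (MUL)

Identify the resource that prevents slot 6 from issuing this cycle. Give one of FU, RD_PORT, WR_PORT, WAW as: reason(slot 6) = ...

[0] BR needs rd=2 wr=0: ok; after: ALU=2 MUL=1 MEM=2 BR=0, R=4, W=4
[1] MEM needs rd=1 wr=1: ok; after: ALU=2 MUL=1 MEM=1 BR=0, R=3, W=3
[2] MEM needs rd=1 wr=1: ok; after: ALU=2 MUL=1 MEM=0 BR=0, R=2, W=2
[3] ALU needs rd=2 wr=1: ok; after: ALU=1 MUL=1 MEM=0 BR=0, R=0, W=1
[4] MEM needs rd=1 wr=1: FU; after: ALU=1 MUL=1 MEM=0 BR=0, R=0, W=1
[5] MUL needs rd=2 wr=1: RD_PORT; after: ALU=1 MUL=1 MEM=0 BR=0, R=0, W=1
[6] ALU needs rd=2 wr=1: RD_PORT; after: ALU=1 MUL=1 MEM=0 BR=0, R=0, W=1
[7] MUL needs rd=2 wr=1: RD_PORT; after: ALU=1 MUL=1 MEM=0 BR=0, R=0, W=1

reason(slot 6) = RD_PORT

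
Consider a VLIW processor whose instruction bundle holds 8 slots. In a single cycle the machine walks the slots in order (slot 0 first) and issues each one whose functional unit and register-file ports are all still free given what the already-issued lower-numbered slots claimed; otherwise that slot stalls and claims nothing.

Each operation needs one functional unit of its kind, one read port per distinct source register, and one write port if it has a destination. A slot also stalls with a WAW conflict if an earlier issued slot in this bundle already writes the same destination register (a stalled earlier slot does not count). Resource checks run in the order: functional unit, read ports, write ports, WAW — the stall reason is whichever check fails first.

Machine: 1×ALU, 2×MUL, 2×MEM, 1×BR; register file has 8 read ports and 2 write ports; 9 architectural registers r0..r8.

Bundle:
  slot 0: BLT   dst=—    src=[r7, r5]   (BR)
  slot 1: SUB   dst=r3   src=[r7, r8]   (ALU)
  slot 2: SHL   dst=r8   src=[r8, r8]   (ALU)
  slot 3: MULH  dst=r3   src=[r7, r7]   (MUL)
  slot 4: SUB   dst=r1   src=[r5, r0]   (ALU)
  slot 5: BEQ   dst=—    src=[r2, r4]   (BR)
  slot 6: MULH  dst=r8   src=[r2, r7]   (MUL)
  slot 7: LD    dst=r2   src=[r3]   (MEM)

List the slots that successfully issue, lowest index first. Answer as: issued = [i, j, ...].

issued = [0, 1, 6]

(0) want 1×BR +2rd +0wr — yes → AL1|MU2|ME2|BR0|rd6|wr2
(1) want 1×ALU +2rd +1wr — yes → AL0|MU2|ME2|BR0|rd4|wr1
(2) want 1×ALU +1rd +1wr — FU → AL0|MU2|ME2|BR0|rd4|wr1
(3) want 1×MUL +1rd +1wr — WAW → AL0|MU2|ME2|BR0|rd4|wr1
(4) want 1×ALU +2rd +1wr — FU → AL0|MU2|ME2|BR0|rd4|wr1
(5) want 1×BR +2rd +0wr — FU → AL0|MU2|ME2|BR0|rd4|wr1
(6) want 1×MUL +2rd +1wr — yes → AL0|MU1|ME2|BR0|rd2|wr0
(7) want 1×MEM +1rd +1wr — WR_PORT → AL0|MU1|ME2|BR0|rd2|wr0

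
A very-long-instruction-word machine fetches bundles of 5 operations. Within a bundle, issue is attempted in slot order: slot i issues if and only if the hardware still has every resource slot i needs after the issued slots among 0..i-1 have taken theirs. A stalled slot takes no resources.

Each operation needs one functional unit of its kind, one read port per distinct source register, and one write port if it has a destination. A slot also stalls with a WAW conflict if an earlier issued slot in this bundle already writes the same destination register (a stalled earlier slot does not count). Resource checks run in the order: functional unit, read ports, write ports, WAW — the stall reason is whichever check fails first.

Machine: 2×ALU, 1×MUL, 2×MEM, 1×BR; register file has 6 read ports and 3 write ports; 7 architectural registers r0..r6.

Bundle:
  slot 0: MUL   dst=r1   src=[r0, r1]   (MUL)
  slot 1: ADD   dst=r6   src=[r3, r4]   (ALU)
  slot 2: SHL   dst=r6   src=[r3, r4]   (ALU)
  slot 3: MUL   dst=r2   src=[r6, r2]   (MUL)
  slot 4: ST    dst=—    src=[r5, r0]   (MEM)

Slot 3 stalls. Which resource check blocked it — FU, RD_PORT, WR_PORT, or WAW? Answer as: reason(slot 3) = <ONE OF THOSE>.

[0] MUL needs rd=2 wr=1: ok; after: ALU=2 MUL=0 MEM=2 BR=1, R=4, W=2
[1] ALU needs rd=2 wr=1: ok; after: ALU=1 MUL=0 MEM=2 BR=1, R=2, W=1
[2] ALU needs rd=2 wr=1: WAW; after: ALU=1 MUL=0 MEM=2 BR=1, R=2, W=1
[3] MUL needs rd=2 wr=1: FU; after: ALU=1 MUL=0 MEM=2 BR=1, R=2, W=1
[4] MEM needs rd=2 wr=0: ok; after: ALU=1 MUL=0 MEM=1 BR=1, R=0, W=1

reason(slot 3) = FU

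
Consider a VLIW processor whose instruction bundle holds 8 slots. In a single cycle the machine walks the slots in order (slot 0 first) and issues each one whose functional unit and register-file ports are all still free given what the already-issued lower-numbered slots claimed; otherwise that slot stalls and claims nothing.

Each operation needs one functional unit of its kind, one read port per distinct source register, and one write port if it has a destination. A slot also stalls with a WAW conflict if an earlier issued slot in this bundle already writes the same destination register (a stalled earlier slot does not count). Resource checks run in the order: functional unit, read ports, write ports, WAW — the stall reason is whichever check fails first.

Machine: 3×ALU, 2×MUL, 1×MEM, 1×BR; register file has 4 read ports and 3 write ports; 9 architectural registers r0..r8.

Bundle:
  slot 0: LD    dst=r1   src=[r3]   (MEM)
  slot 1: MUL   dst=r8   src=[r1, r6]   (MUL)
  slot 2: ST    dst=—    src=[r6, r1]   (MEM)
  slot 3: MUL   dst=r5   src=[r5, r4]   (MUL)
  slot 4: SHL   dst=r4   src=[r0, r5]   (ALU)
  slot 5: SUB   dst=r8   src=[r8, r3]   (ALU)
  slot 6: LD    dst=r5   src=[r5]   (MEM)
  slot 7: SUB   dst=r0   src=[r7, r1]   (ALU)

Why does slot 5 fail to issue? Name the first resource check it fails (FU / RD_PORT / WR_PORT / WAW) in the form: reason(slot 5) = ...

slot 0 (MEM): ISSUE — free A3,Mu2,Ld0,B1 rp3 wp2
slot 1 (MUL): ISSUE — free A3,Mu1,Ld0,B1 rp1 wp1
slot 2 (MEM): stall FU — free A3,Mu1,Ld0,B1 rp1 wp1
slot 3 (MUL): stall RD_PORT — free A3,Mu1,Ld0,B1 rp1 wp1
slot 4 (ALU): stall RD_PORT — free A3,Mu1,Ld0,B1 rp1 wp1
slot 5 (ALU): stall RD_PORT — free A3,Mu1,Ld0,B1 rp1 wp1
slot 6 (MEM): stall FU — free A3,Mu1,Ld0,B1 rp1 wp1
slot 7 (ALU): stall RD_PORT — free A3,Mu1,Ld0,B1 rp1 wp1

reason(slot 5) = RD_PORT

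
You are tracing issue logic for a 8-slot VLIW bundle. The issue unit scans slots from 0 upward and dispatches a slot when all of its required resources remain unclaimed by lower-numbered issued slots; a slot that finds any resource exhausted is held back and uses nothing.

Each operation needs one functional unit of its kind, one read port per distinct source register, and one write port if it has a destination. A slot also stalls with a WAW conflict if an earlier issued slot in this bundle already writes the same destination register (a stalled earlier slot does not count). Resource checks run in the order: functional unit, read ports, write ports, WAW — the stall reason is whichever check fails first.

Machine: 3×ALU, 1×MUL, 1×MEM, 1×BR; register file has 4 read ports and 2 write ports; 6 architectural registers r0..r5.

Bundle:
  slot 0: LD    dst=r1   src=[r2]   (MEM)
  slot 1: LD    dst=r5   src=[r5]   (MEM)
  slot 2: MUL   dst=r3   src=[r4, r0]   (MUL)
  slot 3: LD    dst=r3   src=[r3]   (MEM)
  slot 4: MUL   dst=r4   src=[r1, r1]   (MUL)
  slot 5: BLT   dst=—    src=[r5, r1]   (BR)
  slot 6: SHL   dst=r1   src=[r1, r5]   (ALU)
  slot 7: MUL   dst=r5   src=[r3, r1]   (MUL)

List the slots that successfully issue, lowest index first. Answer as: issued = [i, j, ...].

  0. MEM→r1 ⇒ go  {3A/1Mu/0Ld/1B | 3r 1w}
  1. MEM→r5 ⇒ no(FU)  {3A/1Mu/0Ld/1B | 3r 1w}
  2. MUL→r3 ⇒ go  {3A/0Mu/0Ld/1B | 1r 0w}
  3. MEM→r3 ⇒ no(FU)  {3A/0Mu/0Ld/1B | 1r 0w}
  4. MUL→r4 ⇒ no(FU)  {3A/0Mu/0Ld/1B | 1r 0w}
  5. BR ⇒ no(RD_PORT)  {3A/0Mu/0Ld/1B | 1r 0w}
  6. ALU→r1 ⇒ no(RD_PORT)  {3A/0Mu/0Ld/1B | 1r 0w}
  7. MUL→r5 ⇒ no(FU)  {3A/0Mu/0Ld/1B | 1r 0w}

issued = [0, 2]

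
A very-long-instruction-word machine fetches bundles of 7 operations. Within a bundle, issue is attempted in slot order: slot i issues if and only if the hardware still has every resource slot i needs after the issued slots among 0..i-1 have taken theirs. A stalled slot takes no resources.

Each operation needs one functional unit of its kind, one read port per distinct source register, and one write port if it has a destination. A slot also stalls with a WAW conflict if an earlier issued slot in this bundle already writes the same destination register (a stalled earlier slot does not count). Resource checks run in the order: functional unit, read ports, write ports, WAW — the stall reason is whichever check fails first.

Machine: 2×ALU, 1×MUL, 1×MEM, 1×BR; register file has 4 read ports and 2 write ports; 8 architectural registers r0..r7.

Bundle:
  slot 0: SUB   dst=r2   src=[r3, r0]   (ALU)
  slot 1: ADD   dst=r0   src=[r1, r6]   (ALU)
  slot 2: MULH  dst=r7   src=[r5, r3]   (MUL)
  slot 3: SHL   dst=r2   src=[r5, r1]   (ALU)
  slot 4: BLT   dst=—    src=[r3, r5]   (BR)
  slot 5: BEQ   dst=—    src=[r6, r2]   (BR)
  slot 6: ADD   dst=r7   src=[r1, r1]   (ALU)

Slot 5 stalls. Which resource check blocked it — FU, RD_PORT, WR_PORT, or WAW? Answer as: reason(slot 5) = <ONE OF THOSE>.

reason(slot 5) = RD_PORT

#0 ALU src=r3,r0 dispatched  <A:1 Mu:1 Ld:1 B:1 rd:2 wr:1>
#1 ALU src=r1,r6 dispatched  <A:0 Mu:1 Ld:1 B:1 rd:0 wr:0>
#2 MUL src=r5,r3 held:RD_PORT  <A:0 Mu:1 Ld:1 B:1 rd:0 wr:0>
#3 ALU src=r5,r1 held:FU  <A:0 Mu:1 Ld:1 B:1 rd:0 wr:0>
#4 BR src=r3,r5 held:RD_PORT  <A:0 Mu:1 Ld:1 B:1 rd:0 wr:0>
#5 BR src=r6,r2 held:RD_PORT  <A:0 Mu:1 Ld:1 B:1 rd:0 wr:0>
#6 ALU src=r1,r1 held:FU  <A:0 Mu:1 Ld:1 B:1 rd:0 wr:0>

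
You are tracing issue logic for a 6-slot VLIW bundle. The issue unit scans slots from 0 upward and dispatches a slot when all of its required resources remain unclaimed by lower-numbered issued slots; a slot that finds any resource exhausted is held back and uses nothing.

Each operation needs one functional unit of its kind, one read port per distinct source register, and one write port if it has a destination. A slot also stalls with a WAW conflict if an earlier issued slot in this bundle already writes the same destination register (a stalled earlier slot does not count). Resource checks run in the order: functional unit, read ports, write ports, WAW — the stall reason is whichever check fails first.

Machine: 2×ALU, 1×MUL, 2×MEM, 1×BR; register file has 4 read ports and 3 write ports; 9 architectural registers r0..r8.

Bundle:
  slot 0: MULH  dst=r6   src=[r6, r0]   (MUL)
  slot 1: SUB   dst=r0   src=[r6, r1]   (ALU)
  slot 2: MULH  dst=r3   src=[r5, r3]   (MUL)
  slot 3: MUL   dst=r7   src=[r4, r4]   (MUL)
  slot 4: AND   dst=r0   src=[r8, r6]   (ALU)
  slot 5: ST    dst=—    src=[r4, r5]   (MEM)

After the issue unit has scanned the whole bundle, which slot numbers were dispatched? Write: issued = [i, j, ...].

issued = [0, 1]

(0) want 1×MUL +2rd +1wr — yes → AL2|MU0|ME2|BR1|rd2|wr2
(1) want 1×ALU +2rd +1wr — yes → AL1|MU0|ME2|BR1|rd0|wr1
(2) want 1×MUL +2rd +1wr — FU → AL1|MU0|ME2|BR1|rd0|wr1
(3) want 1×MUL +1rd +1wr — FU → AL1|MU0|ME2|BR1|rd0|wr1
(4) want 1×ALU +2rd +1wr — RD_PORT → AL1|MU0|ME2|BR1|rd0|wr1
(5) want 1×MEM +2rd +0wr — RD_PORT → AL1|MU0|ME2|BR1|rd0|wr1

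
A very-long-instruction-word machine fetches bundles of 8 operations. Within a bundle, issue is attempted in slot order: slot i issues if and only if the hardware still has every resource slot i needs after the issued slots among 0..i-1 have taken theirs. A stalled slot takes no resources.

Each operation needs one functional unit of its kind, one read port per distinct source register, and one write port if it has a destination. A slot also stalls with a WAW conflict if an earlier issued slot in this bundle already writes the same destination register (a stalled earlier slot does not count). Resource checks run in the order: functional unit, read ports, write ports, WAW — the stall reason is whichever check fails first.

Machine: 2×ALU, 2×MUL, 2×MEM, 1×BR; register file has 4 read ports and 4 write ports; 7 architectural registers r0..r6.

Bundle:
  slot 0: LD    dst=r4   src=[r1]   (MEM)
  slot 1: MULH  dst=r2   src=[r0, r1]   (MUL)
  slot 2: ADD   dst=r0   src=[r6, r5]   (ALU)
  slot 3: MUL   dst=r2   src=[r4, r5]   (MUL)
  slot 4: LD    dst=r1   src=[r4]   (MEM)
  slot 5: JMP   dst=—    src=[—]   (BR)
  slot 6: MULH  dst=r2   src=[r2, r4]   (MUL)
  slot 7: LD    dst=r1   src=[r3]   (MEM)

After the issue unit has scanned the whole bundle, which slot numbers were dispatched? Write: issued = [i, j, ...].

issued = [0, 1, 4, 5]

#0 MEM src=r1 dispatched  <A:2 Mu:2 Ld:1 B:1 rd:3 wr:3>
#1 MUL src=r0,r1 dispatched  <A:2 Mu:1 Ld:1 B:1 rd:1 wr:2>
#2 ALU src=r6,r5 held:RD_PORT  <A:2 Mu:1 Ld:1 B:1 rd:1 wr:2>
#3 MUL src=r4,r5 held:RD_PORT  <A:2 Mu:1 Ld:1 B:1 rd:1 wr:2>
#4 MEM src=r4 dispatched  <A:2 Mu:1 Ld:0 B:1 rd:0 wr:1>
#5 BR src=- dispatched  <A:2 Mu:1 Ld:0 B:0 rd:0 wr:1>
#6 MUL src=r2,r4 held:RD_PORT  <A:2 Mu:1 Ld:0 B:0 rd:0 wr:1>
#7 MEM src=r3 held:FU  <A:2 Mu:1 Ld:0 B:0 rd:0 wr:1>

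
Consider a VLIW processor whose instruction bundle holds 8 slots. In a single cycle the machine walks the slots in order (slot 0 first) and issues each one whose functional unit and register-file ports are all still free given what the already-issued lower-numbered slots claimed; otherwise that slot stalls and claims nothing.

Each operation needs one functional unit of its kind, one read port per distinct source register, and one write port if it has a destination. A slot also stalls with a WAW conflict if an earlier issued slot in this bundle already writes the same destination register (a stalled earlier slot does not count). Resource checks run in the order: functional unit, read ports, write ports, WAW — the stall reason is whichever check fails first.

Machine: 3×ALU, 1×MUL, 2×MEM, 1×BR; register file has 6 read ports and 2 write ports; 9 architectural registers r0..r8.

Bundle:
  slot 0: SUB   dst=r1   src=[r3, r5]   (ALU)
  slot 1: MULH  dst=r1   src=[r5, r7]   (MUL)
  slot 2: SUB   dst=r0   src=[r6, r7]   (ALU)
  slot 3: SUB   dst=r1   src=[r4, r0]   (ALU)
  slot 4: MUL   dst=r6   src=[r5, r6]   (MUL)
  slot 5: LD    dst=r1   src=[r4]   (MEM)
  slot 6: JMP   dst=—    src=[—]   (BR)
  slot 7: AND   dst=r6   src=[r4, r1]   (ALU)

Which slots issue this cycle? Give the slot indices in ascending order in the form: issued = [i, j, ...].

  0. ALU→r1 ⇒ go  {2A/1Mu/2Ld/1B | 4r 1w}
  1. MUL→r1 ⇒ no(WAW)  {2A/1Mu/2Ld/1B | 4r 1w}
  2. ALU→r0 ⇒ go  {1A/1Mu/2Ld/1B | 2r 0w}
  3. ALU→r1 ⇒ no(WR_PORT)  {1A/1Mu/2Ld/1B | 2r 0w}
  4. MUL→r6 ⇒ no(WR_PORT)  {1A/1Mu/2Ld/1B | 2r 0w}
  5. MEM→r1 ⇒ no(WR_PORT)  {1A/1Mu/2Ld/1B | 2r 0w}
  6. BR ⇒ go  {1A/1Mu/2Ld/0B | 2r 0w}
  7. ALU→r6 ⇒ no(WR_PORT)  {1A/1Mu/2Ld/0B | 2r 0w}

issued = [0, 2, 6]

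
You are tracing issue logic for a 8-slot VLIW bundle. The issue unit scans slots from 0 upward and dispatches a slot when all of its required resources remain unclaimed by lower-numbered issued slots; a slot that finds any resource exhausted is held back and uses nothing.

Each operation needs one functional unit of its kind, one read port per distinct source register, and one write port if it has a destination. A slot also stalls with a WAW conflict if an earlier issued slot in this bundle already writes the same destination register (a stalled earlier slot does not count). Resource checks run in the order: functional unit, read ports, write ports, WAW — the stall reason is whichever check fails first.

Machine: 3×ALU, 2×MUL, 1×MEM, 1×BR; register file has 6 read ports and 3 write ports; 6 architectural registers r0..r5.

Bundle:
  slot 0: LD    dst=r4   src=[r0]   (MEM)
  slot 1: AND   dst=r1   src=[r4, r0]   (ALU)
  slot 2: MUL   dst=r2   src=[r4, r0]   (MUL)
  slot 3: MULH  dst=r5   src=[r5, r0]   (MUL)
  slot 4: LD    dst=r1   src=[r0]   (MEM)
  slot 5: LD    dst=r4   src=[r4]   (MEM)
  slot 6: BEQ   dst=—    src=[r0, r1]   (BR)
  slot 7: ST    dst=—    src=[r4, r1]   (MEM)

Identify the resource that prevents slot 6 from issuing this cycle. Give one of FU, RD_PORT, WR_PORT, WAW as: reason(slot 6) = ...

reason(slot 6) = RD_PORT

(0) want 1×MEM +1rd +1wr — yes → AL3|MU2|ME0|BR1|rd5|wr2
(1) want 1×ALU +2rd +1wr — yes → AL2|MU2|ME0|BR1|rd3|wr1
(2) want 1×MUL +2rd +1wr — yes → AL2|MU1|ME0|BR1|rd1|wr0
(3) want 1×MUL +2rd +1wr — RD_PORT → AL2|MU1|ME0|BR1|rd1|wr0
(4) want 1×MEM +1rd +1wr — FU → AL2|MU1|ME0|BR1|rd1|wr0
(5) want 1×MEM +1rd +1wr — FU → AL2|MU1|ME0|BR1|rd1|wr0
(6) want 1×BR +2rd +0wr — RD_PORT → AL2|MU1|ME0|BR1|rd1|wr0
(7) want 1×MEM +2rd +0wr — FU → AL2|MU1|ME0|BR1|rd1|wr0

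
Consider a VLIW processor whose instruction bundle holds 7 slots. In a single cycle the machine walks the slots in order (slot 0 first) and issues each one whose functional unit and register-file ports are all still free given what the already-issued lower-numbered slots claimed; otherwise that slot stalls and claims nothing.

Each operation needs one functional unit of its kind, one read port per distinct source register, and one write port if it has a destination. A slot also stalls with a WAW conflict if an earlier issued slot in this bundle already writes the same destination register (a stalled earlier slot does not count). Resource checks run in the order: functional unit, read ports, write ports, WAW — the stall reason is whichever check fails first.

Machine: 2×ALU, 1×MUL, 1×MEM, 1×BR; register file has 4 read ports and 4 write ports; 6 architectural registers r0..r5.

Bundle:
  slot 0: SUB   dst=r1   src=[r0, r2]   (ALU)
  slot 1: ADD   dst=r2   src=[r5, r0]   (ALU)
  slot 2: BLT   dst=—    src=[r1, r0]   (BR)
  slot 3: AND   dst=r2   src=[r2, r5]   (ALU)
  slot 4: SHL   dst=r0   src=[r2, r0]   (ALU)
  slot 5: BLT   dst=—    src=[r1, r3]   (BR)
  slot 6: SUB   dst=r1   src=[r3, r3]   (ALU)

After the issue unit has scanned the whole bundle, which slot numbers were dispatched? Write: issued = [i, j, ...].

issued = [0, 1]

(0) want 1×ALU +2rd +1wr — yes → AL1|MU1|ME1|BR1|rd2|wr3
(1) want 1×ALU +2rd +1wr — yes → AL0|MU1|ME1|BR1|rd0|wr2
(2) want 1×BR +2rd +0wr — RD_PORT → AL0|MU1|ME1|BR1|rd0|wr2
(3) want 1×ALU +2rd +1wr — FU → AL0|MU1|ME1|BR1|rd0|wr2
(4) want 1×ALU +2rd +1wr — FU → AL0|MU1|ME1|BR1|rd0|wr2
(5) want 1×BR +2rd +0wr — RD_PORT → AL0|MU1|ME1|BR1|rd0|wr2
(6) want 1×ALU +1rd +1wr — FU → AL0|MU1|ME1|BR1|rd0|wr2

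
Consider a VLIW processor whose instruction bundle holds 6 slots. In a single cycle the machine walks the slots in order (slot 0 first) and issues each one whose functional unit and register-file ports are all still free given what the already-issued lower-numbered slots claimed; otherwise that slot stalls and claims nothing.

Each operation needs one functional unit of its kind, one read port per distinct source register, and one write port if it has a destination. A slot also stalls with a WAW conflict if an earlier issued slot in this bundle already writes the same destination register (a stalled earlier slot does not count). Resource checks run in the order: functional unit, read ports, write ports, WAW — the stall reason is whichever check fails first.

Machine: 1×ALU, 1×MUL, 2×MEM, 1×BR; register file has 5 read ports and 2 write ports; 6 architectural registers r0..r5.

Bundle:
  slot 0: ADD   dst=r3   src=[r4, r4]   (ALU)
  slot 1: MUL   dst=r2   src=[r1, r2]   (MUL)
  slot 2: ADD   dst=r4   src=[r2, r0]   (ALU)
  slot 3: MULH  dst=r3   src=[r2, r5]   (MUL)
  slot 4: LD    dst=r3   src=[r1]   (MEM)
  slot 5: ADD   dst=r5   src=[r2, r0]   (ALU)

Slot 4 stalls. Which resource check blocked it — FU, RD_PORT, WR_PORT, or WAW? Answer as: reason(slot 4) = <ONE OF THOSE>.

reason(slot 4) = WR_PORT

  0. ALU→r3 ⇒ go  {0A/1Mu/2Ld/1B | 4r 1w}
  1. MUL→r2 ⇒ go  {0A/0Mu/2Ld/1B | 2r 0w}
  2. ALU→r4 ⇒ no(FU)  {0A/0Mu/2Ld/1B | 2r 0w}
  3. MUL→r3 ⇒ no(FU)  {0A/0Mu/2Ld/1B | 2r 0w}
  4. MEM→r3 ⇒ no(WR_PORT)  {0A/0Mu/2Ld/1B | 2r 0w}
  5. ALU→r5 ⇒ no(FU)  {0A/0Mu/2Ld/1B | 2r 0w}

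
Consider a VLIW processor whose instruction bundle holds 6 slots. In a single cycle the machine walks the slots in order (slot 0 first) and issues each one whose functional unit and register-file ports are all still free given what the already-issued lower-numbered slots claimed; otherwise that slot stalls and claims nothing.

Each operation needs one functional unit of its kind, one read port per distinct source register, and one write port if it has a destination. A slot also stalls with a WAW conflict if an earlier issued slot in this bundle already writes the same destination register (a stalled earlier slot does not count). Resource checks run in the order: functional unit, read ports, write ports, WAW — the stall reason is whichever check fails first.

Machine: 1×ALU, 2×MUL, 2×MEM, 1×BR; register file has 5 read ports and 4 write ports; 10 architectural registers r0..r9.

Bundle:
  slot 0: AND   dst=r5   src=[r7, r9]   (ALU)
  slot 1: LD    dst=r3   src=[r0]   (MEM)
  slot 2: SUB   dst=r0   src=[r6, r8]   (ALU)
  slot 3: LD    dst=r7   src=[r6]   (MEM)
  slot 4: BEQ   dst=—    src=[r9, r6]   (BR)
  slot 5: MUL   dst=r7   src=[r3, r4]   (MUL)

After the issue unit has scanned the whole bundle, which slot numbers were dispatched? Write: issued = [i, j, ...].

issued = [0, 1, 3]

slot 0 (ALU): ISSUE — free A0,Mu2,Ld2,B1 rp3 wp3
slot 1 (MEM): ISSUE — free A0,Mu2,Ld1,B1 rp2 wp2
slot 2 (ALU): stall FU — free A0,Mu2,Ld1,B1 rp2 wp2
slot 3 (MEM): ISSUE — free A0,Mu2,Ld0,B1 rp1 wp1
slot 4 (BR): stall RD_PORT — free A0,Mu2,Ld0,B1 rp1 wp1
slot 5 (MUL): stall RD_PORT — free A0,Mu2,Ld0,B1 rp1 wp1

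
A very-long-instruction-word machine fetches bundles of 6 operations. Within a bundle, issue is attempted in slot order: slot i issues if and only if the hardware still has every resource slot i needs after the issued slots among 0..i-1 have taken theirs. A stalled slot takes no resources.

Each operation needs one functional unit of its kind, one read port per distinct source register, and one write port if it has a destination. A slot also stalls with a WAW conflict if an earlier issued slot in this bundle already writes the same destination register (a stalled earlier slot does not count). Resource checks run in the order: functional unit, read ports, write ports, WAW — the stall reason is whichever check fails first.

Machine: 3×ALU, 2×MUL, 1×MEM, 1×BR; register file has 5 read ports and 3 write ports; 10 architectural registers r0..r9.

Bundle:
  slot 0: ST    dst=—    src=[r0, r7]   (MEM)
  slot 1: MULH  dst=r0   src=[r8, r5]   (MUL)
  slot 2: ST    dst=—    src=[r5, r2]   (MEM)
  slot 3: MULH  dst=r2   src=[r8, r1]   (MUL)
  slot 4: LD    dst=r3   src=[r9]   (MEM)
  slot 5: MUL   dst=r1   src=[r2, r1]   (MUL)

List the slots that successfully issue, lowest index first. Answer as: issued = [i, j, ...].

issued = [0, 1]

[0] MEM needs rd=2 wr=0: ok; after: ALU=3 MUL=2 MEM=0 BR=1, R=3, W=3
[1] MUL needs rd=2 wr=1: ok; after: ALU=3 MUL=1 MEM=0 BR=1, R=1, W=2
[2] MEM needs rd=2 wr=0: FU; after: ALU=3 MUL=1 MEM=0 BR=1, R=1, W=2
[3] MUL needs rd=2 wr=1: RD_PORT; after: ALU=3 MUL=1 MEM=0 BR=1, R=1, W=2
[4] MEM needs rd=1 wr=1: FU; after: ALU=3 MUL=1 MEM=0 BR=1, R=1, W=2
[5] MUL needs rd=2 wr=1: RD_PORT; after: ALU=3 MUL=1 MEM=0 BR=1, R=1, W=2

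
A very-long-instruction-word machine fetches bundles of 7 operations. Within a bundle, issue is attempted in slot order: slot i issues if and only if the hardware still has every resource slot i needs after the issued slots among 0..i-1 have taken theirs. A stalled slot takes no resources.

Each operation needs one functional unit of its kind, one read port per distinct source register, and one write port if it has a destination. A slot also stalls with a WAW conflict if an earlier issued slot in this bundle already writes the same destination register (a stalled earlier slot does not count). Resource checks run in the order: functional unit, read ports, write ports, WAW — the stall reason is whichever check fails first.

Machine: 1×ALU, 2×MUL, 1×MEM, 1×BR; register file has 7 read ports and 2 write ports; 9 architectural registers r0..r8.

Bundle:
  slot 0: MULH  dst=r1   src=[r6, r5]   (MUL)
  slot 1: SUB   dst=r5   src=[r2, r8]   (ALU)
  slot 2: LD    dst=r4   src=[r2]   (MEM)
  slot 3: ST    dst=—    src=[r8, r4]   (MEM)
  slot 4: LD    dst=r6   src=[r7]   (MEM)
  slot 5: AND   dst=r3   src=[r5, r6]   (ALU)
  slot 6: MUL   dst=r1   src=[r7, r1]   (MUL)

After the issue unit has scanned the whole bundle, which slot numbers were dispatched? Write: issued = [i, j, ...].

  0. MUL→r1 ⇒ go  {1A/1Mu/1Ld/1B | 5r 1w}
  1. ALU→r5 ⇒ go  {0A/1Mu/1Ld/1B | 3r 0w}
  2. MEM→r4 ⇒ no(WR_PORT)  {0A/1Mu/1Ld/1B | 3r 0w}
  3. MEM ⇒ go  {0A/1Mu/0Ld/1B | 1r 0w}
  4. MEM→r6 ⇒ no(FU)  {0A/1Mu/0Ld/1B | 1r 0w}
  5. ALU→r3 ⇒ no(FU)  {0A/1Mu/0Ld/1B | 1r 0w}
  6. MUL→r1 ⇒ no(RD_PORT)  {0A/1Mu/0Ld/1B | 1r 0w}

issued = [0, 1, 3]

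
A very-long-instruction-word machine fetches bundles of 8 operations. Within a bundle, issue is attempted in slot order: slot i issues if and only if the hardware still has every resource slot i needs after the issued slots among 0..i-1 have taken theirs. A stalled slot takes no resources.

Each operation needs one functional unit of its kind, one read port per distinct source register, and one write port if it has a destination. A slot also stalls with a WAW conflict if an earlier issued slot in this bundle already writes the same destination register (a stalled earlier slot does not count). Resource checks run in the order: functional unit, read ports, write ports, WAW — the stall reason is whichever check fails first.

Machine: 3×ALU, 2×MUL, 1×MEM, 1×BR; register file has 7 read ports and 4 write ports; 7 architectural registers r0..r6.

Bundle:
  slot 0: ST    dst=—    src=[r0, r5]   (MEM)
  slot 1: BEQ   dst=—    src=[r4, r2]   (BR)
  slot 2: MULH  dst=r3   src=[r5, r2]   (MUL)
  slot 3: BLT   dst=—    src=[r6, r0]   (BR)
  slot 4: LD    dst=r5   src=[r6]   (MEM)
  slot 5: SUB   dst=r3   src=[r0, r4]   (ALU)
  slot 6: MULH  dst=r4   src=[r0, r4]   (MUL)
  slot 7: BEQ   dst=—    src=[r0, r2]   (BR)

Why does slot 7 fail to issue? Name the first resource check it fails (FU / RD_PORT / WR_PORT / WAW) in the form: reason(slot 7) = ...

reason(slot 7) = FU

slot 0 (MEM): ISSUE — free A3,Mu2,Ld0,B1 rp5 wp4
slot 1 (BR): ISSUE — free A3,Mu2,Ld0,B0 rp3 wp4
slot 2 (MUL): ISSUE — free A3,Mu1,Ld0,B0 rp1 wp3
slot 3 (BR): stall FU — free A3,Mu1,Ld0,B0 rp1 wp3
slot 4 (MEM): stall FU — free A3,Mu1,Ld0,B0 rp1 wp3
slot 5 (ALU): stall RD_PORT — free A3,Mu1,Ld0,B0 rp1 wp3
slot 6 (MUL): stall RD_PORT — free A3,Mu1,Ld0,B0 rp1 wp3
slot 7 (BR): stall FU — free A3,Mu1,Ld0,B0 rp1 wp3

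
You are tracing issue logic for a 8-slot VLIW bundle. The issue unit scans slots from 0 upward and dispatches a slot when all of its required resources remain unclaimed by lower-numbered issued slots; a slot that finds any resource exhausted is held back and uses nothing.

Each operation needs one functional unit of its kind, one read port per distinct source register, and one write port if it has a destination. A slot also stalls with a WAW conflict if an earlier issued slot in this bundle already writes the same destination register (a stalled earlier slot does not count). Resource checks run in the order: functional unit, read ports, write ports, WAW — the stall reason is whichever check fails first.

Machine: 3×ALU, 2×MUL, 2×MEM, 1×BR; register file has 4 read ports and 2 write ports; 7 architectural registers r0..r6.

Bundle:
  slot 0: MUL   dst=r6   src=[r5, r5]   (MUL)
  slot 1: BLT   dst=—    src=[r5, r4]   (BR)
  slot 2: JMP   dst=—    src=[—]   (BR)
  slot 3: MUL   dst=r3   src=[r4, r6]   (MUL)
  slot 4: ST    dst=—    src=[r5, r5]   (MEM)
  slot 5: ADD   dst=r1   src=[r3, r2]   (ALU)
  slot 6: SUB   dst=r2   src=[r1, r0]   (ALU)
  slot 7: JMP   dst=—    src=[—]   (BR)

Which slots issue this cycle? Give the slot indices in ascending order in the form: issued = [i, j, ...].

issued = [0, 1, 4]

#0 MUL src=r5,r5 dispatched  <A:3 Mu:1 Ld:2 B:1 rd:3 wr:1>
#1 BR src=r5,r4 dispatched  <A:3 Mu:1 Ld:2 B:0 rd:1 wr:1>
#2 BR src=- held:FU  <A:3 Mu:1 Ld:2 B:0 rd:1 wr:1>
#3 MUL src=r4,r6 held:RD_PORT  <A:3 Mu:1 Ld:2 B:0 rd:1 wr:1>
#4 MEM src=r5,r5 dispatched  <A:3 Mu:1 Ld:1 B:0 rd:0 wr:1>
#5 ALU src=r3,r2 held:RD_PORT  <A:3 Mu:1 Ld:1 B:0 rd:0 wr:1>
#6 ALU src=r1,r0 held:RD_PORT  <A:3 Mu:1 Ld:1 B:0 rd:0 wr:1>
#7 BR src=- held:FU  <A:3 Mu:1 Ld:1 B:0 rd:0 wr:1>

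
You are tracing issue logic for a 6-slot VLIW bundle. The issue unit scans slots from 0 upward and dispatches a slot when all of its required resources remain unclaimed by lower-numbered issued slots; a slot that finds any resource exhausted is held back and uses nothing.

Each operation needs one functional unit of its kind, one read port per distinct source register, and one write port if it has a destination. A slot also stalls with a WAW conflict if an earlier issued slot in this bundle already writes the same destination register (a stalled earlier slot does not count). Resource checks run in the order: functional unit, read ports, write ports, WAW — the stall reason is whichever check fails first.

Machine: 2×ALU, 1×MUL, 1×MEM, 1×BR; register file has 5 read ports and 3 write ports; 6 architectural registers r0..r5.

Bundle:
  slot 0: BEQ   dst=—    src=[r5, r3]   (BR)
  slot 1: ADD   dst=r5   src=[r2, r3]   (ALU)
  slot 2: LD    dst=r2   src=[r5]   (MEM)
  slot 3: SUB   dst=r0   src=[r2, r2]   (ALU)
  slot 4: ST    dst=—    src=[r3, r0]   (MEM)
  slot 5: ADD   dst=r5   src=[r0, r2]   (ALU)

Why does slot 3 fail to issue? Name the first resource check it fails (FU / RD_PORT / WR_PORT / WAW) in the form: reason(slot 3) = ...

reason(slot 3) = RD_PORT

[0] BR needs rd=2 wr=0: ok; after: ALU=2 MUL=1 MEM=1 BR=0, R=3, W=3
[1] ALU needs rd=2 wr=1: ok; after: ALU=1 MUL=1 MEM=1 BR=0, R=1, W=2
[2] MEM needs rd=1 wr=1: ok; after: ALU=1 MUL=1 MEM=0 BR=0, R=0, W=1
[3] ALU needs rd=1 wr=1: RD_PORT; after: ALU=1 MUL=1 MEM=0 BR=0, R=0, W=1
[4] MEM needs rd=2 wr=0: FU; after: ALU=1 MUL=1 MEM=0 BR=0, R=0, W=1
[5] ALU needs rd=2 wr=1: RD_PORT; after: ALU=1 MUL=1 MEM=0 BR=0, R=0, W=1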